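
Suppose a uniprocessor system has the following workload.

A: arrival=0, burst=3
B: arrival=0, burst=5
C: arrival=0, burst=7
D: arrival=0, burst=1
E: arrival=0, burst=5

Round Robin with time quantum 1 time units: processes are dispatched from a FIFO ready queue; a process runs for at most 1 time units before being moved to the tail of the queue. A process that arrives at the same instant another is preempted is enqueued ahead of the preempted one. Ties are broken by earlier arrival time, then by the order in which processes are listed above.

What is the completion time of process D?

Timeline: | A 0-1 | B 1-2 | C 2-3 | D 3-4 | E 4-5 | A 5-6 | B 6-7 | C 7-8 | E 8-9 | A 9-10 | B 10-11 | C 11-12 | E 12-13 | B 13-14 | C 14-15 | E 15-16 | B 16-17 | C 17-18 | E 18-19 | C 19-21 |
Completion: A=10  B=17  C=21  D=4  E=19

4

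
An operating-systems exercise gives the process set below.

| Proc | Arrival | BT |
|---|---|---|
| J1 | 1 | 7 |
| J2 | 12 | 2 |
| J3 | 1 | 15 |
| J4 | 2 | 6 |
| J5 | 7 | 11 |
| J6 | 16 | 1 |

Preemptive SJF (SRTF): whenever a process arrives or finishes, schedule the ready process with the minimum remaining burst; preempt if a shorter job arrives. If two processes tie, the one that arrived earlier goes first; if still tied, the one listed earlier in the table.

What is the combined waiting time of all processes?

Schedule: | idle 0-1 | J1 1-8 | J4 8-14 | J2 14-16 | J6 16-17 | J5 17-28 | J3 28-43 |
Completion: J1=8  J2=16  J3=43  J4=14  J5=28  J6=17
Turnaround (C−A): J1=7  J2=4  J3=42  J4=12  J5=21  J6=1
Waiting = turnaround − burst: J1=0, J2=2, J3=27, J4=6, J5=10, J6=0
Total waiting = 0 + 2 + 27 + 6 + 10 + 0 = 45

45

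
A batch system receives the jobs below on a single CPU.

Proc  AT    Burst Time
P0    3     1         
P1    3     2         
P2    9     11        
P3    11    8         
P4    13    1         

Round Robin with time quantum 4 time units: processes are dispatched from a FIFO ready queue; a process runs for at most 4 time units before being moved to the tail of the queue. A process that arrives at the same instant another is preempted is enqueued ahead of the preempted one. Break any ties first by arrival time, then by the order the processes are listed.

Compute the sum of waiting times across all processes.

21

Timeline: | idle 0-3 | P0 3-4 | P1 4-6 | idle 6-9 | P2 9-13 | P3 13-17 | P4 17-18 | P2 18-22 | P3 22-26 | P2 26-29 |
Completion: P0=4  P1=6  P2=29  P3=26  P4=18
Waiting = turnaround − burst: P0=0, P1=1, P2=9, P3=7, P4=4
Total waiting = 0 + 1 + 9 + 7 + 4 = 21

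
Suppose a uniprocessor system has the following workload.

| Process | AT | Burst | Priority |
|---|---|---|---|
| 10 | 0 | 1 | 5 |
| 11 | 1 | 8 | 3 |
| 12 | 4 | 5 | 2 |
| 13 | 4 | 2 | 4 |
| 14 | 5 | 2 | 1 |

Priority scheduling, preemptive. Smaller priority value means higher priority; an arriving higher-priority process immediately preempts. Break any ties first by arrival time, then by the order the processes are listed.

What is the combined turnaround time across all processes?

39

Timeline: | 10 0-1 | 11 1-4 | 12 4-5 | 14 5-7 | 12 7-11 | 11 11-16 | 13 16-18 |
Completion: 10=1  11=16  12=11  13=18  14=7
Turnaround = completion − arrival: 10=1, 11=15, 12=7, 13=14, 14=2
Total turnaround = 1 + 15 + 7 + 14 + 2 = 39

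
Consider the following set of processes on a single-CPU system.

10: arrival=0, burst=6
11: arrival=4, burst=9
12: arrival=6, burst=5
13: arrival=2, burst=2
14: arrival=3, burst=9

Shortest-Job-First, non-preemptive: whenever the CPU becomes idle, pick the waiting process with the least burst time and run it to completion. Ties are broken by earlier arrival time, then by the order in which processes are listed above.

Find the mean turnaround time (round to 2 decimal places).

Schedule: | 10 0-6 | 13 6-8 | 12 8-13 | 14 13-22 | 11 22-31 |
Completion: 10=6  11=31  12=13  13=8  14=22
Turnaround (C−A): 10=6  11=27  12=7  13=6  14=19
Turnaround times: 10=6, 11=27, 12=7, 13=6, 14=19
Average turnaround = (6+27+7+6+19) / 5 = 65/5 = 13.00

13.00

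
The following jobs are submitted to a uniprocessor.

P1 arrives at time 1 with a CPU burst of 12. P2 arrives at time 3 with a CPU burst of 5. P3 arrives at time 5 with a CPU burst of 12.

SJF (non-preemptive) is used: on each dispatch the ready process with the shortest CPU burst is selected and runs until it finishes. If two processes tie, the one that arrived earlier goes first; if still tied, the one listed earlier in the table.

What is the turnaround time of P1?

12

Schedule: | idle 0-1 | P1 1-13 | P2 13-18 | P3 18-30 |
Completion: P1=13  P2=18  P3=30
Turnaround (C−A): P1=12  P2=15  P3=25
Turnaround(P1) = completion − arrival = 13 − 1 = 12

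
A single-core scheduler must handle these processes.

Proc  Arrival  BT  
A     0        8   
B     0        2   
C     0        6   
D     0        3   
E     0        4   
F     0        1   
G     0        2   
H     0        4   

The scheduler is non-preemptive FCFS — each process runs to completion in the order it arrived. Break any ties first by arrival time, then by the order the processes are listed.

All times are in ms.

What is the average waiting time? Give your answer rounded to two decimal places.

15.75

Gantt: | A 0-8 | B 8-10 | C 10-16 | D 16-19 | E 19-23 | F 23-24 | G 24-26 | H 26-30 |
Completion: A=8  B=10  C=16  D=19  E=23  F=24  G=26  H=30
Waiting times: A=0, B=8, C=10, D=16, E=19, F=23, G=24, H=26
Average waiting = (0+8+10+16+19+23+24+26) / 8 = 126/8 = 15.75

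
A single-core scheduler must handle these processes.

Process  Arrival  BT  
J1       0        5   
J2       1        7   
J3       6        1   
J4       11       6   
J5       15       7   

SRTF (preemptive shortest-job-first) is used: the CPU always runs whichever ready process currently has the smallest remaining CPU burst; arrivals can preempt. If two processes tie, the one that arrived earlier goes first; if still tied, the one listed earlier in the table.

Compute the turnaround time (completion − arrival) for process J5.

Timeline: | J1 0-5 | J2 5-6 | J3 6-7 | J2 7-13 | J4 13-19 | J5 19-26 |
Completion: J1=5  J2=13  J3=7  J4=19  J5=26
Turnaround(J5) = completion − arrival = 26 − 15 = 11

11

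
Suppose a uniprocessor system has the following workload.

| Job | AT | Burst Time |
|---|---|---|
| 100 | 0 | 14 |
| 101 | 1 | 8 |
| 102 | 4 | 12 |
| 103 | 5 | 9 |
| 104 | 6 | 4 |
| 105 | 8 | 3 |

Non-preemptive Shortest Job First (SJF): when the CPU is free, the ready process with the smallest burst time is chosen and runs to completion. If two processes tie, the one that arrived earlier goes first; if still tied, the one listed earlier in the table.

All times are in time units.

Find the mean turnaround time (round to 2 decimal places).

Gantt: | 100 0-14 | 105 14-17 | 104 17-21 | 101 21-29 | 103 29-38 | 102 38-50 |
Completion: 100=14  101=29  102=50  103=38  104=21  105=17
Turnaround (C−A): 100=14  101=28  102=46  103=33  104=15  105=9
Turnaround times: 100=14, 101=28, 102=46, 103=33, 104=15, 105=9
Average turnaround = (14+28+46+33+15+9) / 6 = 145/6 = 24.17

24.17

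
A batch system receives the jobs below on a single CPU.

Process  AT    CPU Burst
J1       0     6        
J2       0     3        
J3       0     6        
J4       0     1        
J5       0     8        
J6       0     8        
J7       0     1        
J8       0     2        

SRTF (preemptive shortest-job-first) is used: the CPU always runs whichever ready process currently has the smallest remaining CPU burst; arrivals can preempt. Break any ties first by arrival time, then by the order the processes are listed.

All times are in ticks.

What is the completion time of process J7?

Timeline: | J4 0-1 | J7 1-2 | J8 2-4 | J2 4-7 | J1 7-13 | J3 13-19 | J5 19-27 | J6 27-35 |
Completion: J1=13  J2=7  J3=19  J4=1  J5=27  J6=35  J7=2  J8=4
Turnaround (C−A): J1=13  J2=7  J3=19  J4=1  J5=27  J6=35  J7=2  J8=4

2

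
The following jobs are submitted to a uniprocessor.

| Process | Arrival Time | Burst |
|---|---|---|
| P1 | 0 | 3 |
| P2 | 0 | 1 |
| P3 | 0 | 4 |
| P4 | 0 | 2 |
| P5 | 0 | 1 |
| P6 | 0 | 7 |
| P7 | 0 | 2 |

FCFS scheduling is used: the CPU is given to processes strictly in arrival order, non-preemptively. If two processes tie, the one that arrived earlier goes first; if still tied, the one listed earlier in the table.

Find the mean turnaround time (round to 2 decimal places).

Gantt: | P1 0-3 | P2 3-4 | P3 4-8 | P4 8-10 | P5 10-11 | P6 11-18 | P7 18-20 |
Completion: P1=3  P2=4  P3=8  P4=10  P5=11  P6=18  P7=20
Turnaround (C−A): P1=3  P2=4  P3=8  P4=10  P5=11  P6=18  P7=20
Turnaround times: P1=3, P2=4, P3=8, P4=10, P5=11, P6=18, P7=20
Average turnaround = (3+4+8+10+11+18+20) / 7 = 74/7 = 10.57

10.57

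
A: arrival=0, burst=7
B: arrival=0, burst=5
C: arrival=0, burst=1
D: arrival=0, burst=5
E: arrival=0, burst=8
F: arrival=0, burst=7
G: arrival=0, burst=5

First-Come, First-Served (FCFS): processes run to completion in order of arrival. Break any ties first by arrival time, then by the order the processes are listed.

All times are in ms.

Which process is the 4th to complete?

Timeline: | A 0-7 | B 7-12 | C 12-13 | D 13-18 | E 18-26 | F 26-33 | G 33-38 |
Completion: A=7  B=12  C=13  D=18  E=26  F=33  G=38
Turnaround (C−A): A=7  B=12  C=13  D=18  E=26  F=33  G=38
Finish order: A → B → C → D → E → F → G

D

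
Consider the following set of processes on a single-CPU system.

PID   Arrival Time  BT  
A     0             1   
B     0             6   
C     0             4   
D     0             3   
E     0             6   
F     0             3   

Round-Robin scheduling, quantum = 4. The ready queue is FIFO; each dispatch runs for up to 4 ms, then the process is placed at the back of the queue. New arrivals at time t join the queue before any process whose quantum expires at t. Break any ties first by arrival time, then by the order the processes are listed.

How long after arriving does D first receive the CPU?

9

Timeline: | A 0-1 | B 1-5 | C 5-9 | D 9-12 | E 12-16 | F 16-19 | B 19-21 | E 21-23 |
Completion: A=1  B=21  C=9  D=12  E=23  F=19
Turnaround (C−A): A=1  B=21  C=9  D=12  E=23  F=19
Response(D) = first start − arrival = 9 − 0 = 9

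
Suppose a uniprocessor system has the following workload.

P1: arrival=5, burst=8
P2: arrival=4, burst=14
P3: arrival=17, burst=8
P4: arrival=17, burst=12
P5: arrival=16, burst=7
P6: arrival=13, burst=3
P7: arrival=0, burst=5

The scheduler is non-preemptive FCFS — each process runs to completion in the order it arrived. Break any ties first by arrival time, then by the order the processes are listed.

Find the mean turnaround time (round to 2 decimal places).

Gantt: | P7 0-5 | P2 5-19 | P1 19-27 | P6 27-30 | P5 30-37 | P3 37-45 | P4 45-57 |
Completion: P1=27  P2=19  P3=45  P4=57  P5=37  P6=30  P7=5
Turnaround (C−A): P1=22  P2=15  P3=28  P4=40  P5=21  P6=17  P7=5
Turnaround times: P1=22, P2=15, P3=28, P4=40, P5=21, P6=17, P7=5
Average turnaround = (22+15+28+40+21+17+5) / 7 = 148/7 = 21.14

21.14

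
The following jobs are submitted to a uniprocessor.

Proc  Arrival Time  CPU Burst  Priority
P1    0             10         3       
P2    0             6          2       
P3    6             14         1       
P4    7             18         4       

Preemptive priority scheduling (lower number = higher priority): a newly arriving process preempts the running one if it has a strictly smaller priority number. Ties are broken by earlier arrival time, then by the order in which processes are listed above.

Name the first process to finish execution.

Timeline: | P2 0-6 | P3 6-20 | P1 20-30 | P4 30-48 |
Completion: P1=30  P2=6  P3=20  P4=48
Finish order: P2 → P3 → P1 → P4

P2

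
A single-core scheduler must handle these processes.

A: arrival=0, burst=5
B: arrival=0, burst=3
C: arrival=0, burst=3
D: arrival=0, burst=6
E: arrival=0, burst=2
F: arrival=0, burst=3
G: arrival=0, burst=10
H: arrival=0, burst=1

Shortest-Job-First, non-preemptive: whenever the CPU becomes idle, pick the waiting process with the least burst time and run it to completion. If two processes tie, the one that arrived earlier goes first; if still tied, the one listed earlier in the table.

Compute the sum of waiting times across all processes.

Gantt: | H 0-1 | E 1-3 | B 3-6 | C 6-9 | F 9-12 | A 12-17 | D 17-23 | G 23-33 |
Completion: A=17  B=6  C=9  D=23  E=3  F=12  G=33  H=1
Turnaround (C−A): A=17  B=6  C=9  D=23  E=3  F=12  G=33  H=1
Waiting = turnaround − burst: A=12, B=3, C=6, D=17, E=1, F=9, G=23, H=0
Total waiting = 12 + 3 + 6 + 17 + 1 + 9 + 23 + 0 = 71

71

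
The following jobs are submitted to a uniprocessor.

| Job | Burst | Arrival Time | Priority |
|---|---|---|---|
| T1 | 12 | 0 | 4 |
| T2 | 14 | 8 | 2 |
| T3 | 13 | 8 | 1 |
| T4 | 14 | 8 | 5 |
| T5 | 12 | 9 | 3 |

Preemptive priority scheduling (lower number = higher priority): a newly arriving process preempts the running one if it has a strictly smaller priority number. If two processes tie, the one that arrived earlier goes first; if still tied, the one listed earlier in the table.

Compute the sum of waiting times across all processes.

121

Gantt: | T1 0-8 | T3 8-21 | T2 21-35 | T5 35-47 | T1 47-51 | T4 51-65 |
Completion: T1=51  T2=35  T3=21  T4=65  T5=47
Turnaround (C−A): T1=51  T2=27  T3=13  T4=57  T5=38
Waiting = turnaround − burst: T1=39, T2=13, T3=0, T4=43, T5=26
Total waiting = 39 + 13 + 0 + 43 + 26 = 121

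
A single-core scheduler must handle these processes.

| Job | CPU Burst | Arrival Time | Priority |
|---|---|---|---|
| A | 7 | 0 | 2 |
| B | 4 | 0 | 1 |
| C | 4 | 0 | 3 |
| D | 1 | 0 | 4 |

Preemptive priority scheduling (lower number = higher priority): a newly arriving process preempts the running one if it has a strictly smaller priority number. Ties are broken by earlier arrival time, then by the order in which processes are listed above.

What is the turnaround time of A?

Schedule: | B 0-4 | A 4-11 | C 11-15 | D 15-16 |
Completion: A=11  B=4  C=15  D=16
Turnaround (C−A): A=11  B=4  C=15  D=16
Turnaround(A) = completion − arrival = 11 − 0 = 11

11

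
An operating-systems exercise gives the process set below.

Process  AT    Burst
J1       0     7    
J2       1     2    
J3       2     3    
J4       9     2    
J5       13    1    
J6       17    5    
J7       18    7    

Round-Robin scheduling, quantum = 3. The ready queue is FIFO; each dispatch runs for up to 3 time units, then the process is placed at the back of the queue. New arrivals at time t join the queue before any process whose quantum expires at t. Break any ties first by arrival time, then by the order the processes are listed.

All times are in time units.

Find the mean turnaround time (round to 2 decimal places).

Gantt: | J1 0-3 | J2 3-5 | J3 5-8 | J1 8-11 | J4 11-13 | J1 13-14 | J5 14-15 | idle 15-17 | J6 17-20 | J7 20-23 | J6 23-25 | J7 25-29 |
Completion: J1=14  J2=5  J3=8  J4=13  J5=15  J6=25  J7=29
Turnaround times: J1=14, J2=4, J3=6, J4=4, J5=2, J6=8, J7=11
Average turnaround = (14+4+6+4+2+8+11) / 7 = 49/7 = 7.00

7.00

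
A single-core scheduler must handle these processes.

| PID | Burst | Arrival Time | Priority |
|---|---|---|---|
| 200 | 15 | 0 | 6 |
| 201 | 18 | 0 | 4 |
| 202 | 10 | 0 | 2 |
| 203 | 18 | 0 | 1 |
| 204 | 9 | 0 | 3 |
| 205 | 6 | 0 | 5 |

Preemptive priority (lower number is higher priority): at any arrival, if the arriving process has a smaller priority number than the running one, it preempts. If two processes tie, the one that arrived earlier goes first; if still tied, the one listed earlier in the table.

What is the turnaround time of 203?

18

Schedule: | 203 0-18 | 202 18-28 | 204 28-37 | 201 37-55 | 205 55-61 | 200 61-76 |
Completion: 200=76  201=55  202=28  203=18  204=37  205=61
Turnaround(203) = completion − arrival = 18 − 0 = 18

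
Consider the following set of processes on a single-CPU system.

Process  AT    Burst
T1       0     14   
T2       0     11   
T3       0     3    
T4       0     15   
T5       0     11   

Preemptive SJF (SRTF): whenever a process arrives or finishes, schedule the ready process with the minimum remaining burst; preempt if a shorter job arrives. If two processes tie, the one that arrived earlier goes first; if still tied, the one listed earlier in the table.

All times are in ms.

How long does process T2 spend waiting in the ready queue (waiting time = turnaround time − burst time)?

3

Timeline: | T3 0-3 | T2 3-14 | T5 14-25 | T1 25-39 | T4 39-54 |
Completion: T1=39  T2=14  T3=3  T4=54  T5=25
Turnaround (C−A): T1=39  T2=14  T3=3  T4=54  T5=25
Waiting(T2) = turnaround − burst = 14 − 11 = 3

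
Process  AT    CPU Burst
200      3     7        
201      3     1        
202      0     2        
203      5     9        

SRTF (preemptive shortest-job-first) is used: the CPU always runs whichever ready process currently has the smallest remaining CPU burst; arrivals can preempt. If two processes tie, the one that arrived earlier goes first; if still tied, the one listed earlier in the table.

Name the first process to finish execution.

Timeline: | 202 0-2 | idle 2-3 | 201 3-4 | 200 4-11 | 203 11-20 |
Completion: 200=11  201=4  202=2  203=20
Turnaround (C−A): 200=8  201=1  202=2  203=15
Finish order: 202 → 201 → 200 → 203

202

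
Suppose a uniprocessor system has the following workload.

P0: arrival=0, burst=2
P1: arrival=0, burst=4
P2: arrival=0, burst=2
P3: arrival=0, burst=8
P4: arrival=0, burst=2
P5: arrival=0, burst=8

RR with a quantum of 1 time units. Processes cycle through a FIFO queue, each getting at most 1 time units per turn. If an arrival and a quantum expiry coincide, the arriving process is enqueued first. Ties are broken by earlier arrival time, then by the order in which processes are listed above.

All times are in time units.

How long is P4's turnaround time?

11

Gantt: | P0 0-1 | P1 1-2 | P2 2-3 | P3 3-4 | P4 4-5 | P5 5-6 | P0 6-7 | P1 7-8 | P2 8-9 | P3 9-10 | P4 10-11 | P5 11-12 | P1 12-13 | P3 13-14 | P5 14-15 | P1 15-16 | P3 16-17 | P5 17-18 | P3 18-19 | P5 19-20 | P3 20-21 | P5 21-22 | P3 22-23 | P5 23-24 | P3 24-25 | P5 25-26 |
Completion: P0=7  P1=16  P2=9  P3=25  P4=11  P5=26
Turnaround (C−A): P0=7  P1=16  P2=9  P3=25  P4=11  P5=26
Turnaround(P4) = completion − arrival = 11 − 0 = 11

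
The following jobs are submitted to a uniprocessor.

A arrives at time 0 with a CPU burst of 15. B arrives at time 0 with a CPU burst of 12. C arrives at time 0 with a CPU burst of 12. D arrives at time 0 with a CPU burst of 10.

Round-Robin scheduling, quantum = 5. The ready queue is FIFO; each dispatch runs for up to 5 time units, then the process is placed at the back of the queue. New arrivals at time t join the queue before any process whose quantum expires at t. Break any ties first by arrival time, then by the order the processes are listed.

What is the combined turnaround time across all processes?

181

Timeline: | A 0-5 | B 5-10 | C 10-15 | D 15-20 | A 20-25 | B 25-30 | C 30-35 | D 35-40 | A 40-45 | B 45-47 | C 47-49 |
Completion: A=45  B=47  C=49  D=40
Turnaround = completion − arrival: A=45, B=47, C=49, D=40
Total turnaround = 45 + 47 + 49 + 40 = 181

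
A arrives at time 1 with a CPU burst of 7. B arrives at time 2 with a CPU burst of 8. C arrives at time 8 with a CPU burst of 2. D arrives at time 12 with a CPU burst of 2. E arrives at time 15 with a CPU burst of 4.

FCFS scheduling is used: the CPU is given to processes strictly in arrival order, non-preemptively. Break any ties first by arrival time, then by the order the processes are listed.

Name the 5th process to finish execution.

Timeline: | idle 0-1 | A 1-8 | B 8-16 | C 16-18 | D 18-20 | E 20-24 |
Completion: A=8  B=16  C=18  D=20  E=24
Finish order: A → B → C → D → E

E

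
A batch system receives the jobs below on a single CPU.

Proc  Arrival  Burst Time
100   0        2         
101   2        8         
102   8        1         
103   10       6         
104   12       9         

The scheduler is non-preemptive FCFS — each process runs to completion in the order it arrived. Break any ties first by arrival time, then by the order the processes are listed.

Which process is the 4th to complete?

103

Gantt: | 100 0-2 | 101 2-10 | 102 10-11 | 103 11-17 | 104 17-26 |
Completion: 100=2  101=10  102=11  103=17  104=26
Turnaround (C−A): 100=2  101=8  102=3  103=7  104=14
Finish order: 100 → 101 → 102 → 103 → 104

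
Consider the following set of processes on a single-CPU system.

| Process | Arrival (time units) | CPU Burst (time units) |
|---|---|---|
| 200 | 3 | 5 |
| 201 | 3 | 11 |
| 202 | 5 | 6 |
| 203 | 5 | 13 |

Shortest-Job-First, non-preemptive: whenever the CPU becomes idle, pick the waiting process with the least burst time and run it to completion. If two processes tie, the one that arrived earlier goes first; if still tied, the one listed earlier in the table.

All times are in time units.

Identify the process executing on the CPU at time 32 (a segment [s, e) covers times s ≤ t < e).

Schedule: | idle 0-3 | 200 3-8 | 202 8-14 | 201 14-25 | 203 25-38 |
Completion: 200=8  201=25  202=14  203=38
Turnaround (C−A): 200=5  201=22  202=9  203=33

203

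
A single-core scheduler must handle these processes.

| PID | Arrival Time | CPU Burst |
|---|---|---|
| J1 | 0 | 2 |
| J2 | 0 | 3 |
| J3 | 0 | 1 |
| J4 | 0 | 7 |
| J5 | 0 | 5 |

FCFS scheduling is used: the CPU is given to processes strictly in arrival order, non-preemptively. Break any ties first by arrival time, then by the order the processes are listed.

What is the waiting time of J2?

Gantt: | J1 0-2 | J2 2-5 | J3 5-6 | J4 6-13 | J5 13-18 |
Completion: J1=2  J2=5  J3=6  J4=13  J5=18
Turnaround (C−A): J1=2  J2=5  J3=6  J4=13  J5=18
Waiting(J2) = turnaround − burst = 5 − 3 = 2

2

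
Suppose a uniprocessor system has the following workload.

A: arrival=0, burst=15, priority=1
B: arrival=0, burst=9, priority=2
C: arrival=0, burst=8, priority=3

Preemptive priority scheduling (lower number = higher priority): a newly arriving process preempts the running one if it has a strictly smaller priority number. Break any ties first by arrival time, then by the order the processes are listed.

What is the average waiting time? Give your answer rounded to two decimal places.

13.00

Schedule: | A 0-15 | B 15-24 | C 24-32 |
Completion: A=15  B=24  C=32
Turnaround (C−A): A=15  B=24  C=32
Waiting times: A=0, B=15, C=24
Average waiting = (0+15+24) / 3 = 39/3 = 13.00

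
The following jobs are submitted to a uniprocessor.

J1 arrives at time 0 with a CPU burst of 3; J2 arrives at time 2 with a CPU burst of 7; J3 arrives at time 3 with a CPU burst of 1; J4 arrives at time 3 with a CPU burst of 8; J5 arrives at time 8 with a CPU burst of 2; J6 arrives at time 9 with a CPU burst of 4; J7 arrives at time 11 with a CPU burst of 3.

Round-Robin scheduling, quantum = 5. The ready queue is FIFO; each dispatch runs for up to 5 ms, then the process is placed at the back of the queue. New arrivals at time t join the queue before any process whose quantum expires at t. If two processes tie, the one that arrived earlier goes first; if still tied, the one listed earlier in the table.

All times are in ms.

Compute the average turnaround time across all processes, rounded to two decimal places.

12.14

Gantt: | J1 0-3 | J2 3-8 | J3 8-9 | J4 9-14 | J5 14-16 | J2 16-18 | J6 18-22 | J7 22-25 | J4 25-28 |
Completion: J1=3  J2=18  J3=9  J4=28  J5=16  J6=22  J7=25
Turnaround times: J1=3, J2=16, J3=6, J4=25, J5=8, J6=13, J7=14
Average turnaround = (3+16+6+25+8+13+14) / 7 = 85/7 = 12.14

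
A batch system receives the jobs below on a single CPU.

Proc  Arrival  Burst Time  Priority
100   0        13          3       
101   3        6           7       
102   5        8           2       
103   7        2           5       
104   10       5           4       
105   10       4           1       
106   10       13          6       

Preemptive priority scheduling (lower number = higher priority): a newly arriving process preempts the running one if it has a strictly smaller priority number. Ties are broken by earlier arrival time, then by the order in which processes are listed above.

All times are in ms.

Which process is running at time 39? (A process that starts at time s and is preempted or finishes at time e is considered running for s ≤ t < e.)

106

Schedule: | 100 0-5 | 102 5-10 | 105 10-14 | 102 14-17 | 100 17-25 | 104 25-30 | 103 30-32 | 106 32-45 | 101 45-51 |
Completion: 100=25  101=51  102=17  103=32  104=30  105=14  106=45
Turnaround (C−A): 100=25  101=48  102=12  103=25  104=20  105=4  106=35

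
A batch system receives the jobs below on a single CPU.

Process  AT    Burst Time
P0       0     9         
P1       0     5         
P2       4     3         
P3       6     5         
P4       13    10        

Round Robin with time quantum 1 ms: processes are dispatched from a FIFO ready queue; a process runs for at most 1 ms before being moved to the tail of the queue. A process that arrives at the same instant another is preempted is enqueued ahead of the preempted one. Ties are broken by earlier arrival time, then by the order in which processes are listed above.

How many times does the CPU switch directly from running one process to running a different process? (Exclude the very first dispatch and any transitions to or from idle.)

25

Timeline: | P0 0-1 | P1 1-2 | P0 2-3 | P1 3-4 | P0 4-5 | P2 5-6 | P1 6-7 | P0 7-8 | P3 8-9 | P2 9-10 | P1 10-11 | P0 11-12 | P3 12-13 | P2 13-14 | P1 14-15 | P0 15-16 | P4 16-17 | P3 17-18 | P0 18-19 | P4 19-20 | P3 20-21 | P0 21-22 | P4 22-23 | P3 23-24 | P0 24-25 | P4 25-32 |
Completion: P0=25  P1=15  P2=14  P3=24  P4=32
Turnaround (C−A): P0=25  P1=15  P2=10  P3=18  P4=19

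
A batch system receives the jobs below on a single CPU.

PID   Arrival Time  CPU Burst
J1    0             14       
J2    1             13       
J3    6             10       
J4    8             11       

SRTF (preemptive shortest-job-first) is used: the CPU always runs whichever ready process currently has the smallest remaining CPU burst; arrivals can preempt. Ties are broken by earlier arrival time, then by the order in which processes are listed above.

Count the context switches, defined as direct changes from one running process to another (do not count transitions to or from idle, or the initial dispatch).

3

Gantt: | J1 0-14 | J3 14-24 | J4 24-35 | J2 35-48 |
Completion: J1=14  J2=48  J3=24  J4=35
Turnaround (C−A): J1=14  J2=47  J3=18  J4=27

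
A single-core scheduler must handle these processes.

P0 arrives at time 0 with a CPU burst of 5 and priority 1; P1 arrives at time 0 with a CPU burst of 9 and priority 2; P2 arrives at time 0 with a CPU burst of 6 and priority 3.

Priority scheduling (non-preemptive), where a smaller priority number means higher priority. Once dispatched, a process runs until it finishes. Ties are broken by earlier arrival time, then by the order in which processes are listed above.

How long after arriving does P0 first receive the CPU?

Schedule: | P0 0-5 | P1 5-14 | P2 14-20 |
Completion: P0=5  P1=14  P2=20
Turnaround (C−A): P0=5  P1=14  P2=20
Response(P0) = first start − arrival = 0 − 0 = 0

0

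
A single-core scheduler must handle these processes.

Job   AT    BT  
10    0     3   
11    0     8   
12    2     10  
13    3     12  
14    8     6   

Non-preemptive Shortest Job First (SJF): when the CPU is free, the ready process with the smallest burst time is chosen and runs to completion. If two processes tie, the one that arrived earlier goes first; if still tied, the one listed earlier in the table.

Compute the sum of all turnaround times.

Schedule: | 10 0-3 | 11 3-11 | 14 11-17 | 12 17-27 | 13 27-39 |
Completion: 10=3  11=11  12=27  13=39  14=17
Turnaround (C−A): 10=3  11=11  12=25  13=36  14=9
Turnaround = completion − arrival: 10=3, 11=11, 12=25, 13=36, 14=9
Total turnaround = 3 + 11 + 25 + 36 + 9 = 84

84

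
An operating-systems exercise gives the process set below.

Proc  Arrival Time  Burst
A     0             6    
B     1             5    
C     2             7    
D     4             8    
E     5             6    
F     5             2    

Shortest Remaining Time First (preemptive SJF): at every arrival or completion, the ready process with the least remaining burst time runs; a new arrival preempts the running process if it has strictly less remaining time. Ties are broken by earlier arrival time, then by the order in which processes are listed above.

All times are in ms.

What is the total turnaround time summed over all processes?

89

Timeline: | A 0-6 | F 6-8 | B 8-13 | E 13-19 | C 19-26 | D 26-34 |
Completion: A=6  B=13  C=26  D=34  E=19  F=8
Turnaround (C−A): A=6  B=12  C=24  D=30  E=14  F=3
Turnaround = completion − arrival: A=6, B=12, C=24, D=30, E=14, F=3
Total turnaround = 6 + 12 + 24 + 30 + 14 + 3 = 89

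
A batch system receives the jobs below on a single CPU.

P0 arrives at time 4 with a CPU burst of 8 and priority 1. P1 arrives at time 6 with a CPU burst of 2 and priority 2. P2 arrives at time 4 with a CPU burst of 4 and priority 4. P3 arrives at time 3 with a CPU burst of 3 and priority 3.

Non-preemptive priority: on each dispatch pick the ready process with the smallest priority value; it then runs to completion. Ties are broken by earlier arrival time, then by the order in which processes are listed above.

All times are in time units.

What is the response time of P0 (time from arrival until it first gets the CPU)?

2

Gantt: | idle 0-3 | P3 3-6 | P0 6-14 | P1 14-16 | P2 16-20 |
Completion: P0=14  P1=16  P2=20  P3=6
Turnaround (C−A): P0=10  P1=10  P2=16  P3=3
Response(P0) = first start − arrival = 6 − 4 = 2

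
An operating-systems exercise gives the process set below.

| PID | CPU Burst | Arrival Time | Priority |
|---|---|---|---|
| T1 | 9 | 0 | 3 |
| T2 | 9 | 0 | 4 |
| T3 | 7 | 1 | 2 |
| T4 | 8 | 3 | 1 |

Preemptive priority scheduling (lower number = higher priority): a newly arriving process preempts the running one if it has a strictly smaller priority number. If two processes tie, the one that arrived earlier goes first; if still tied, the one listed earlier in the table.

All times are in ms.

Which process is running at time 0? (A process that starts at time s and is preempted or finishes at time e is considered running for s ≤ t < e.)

Schedule: | T1 0-1 | T3 1-3 | T4 3-11 | T3 11-16 | T1 16-24 | T2 24-33 |
Completion: T1=24  T2=33  T3=16  T4=11
Turnaround (C−A): T1=24  T2=33  T3=15  T4=8

T1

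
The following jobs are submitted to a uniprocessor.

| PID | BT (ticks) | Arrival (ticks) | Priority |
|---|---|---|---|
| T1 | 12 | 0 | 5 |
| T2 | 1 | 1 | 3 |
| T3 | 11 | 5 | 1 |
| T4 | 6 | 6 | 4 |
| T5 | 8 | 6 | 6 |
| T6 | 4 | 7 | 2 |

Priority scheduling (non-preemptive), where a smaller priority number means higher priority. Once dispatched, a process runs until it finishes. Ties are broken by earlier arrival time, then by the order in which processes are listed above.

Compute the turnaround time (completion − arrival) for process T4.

Timeline: | T1 0-12 | T3 12-23 | T6 23-27 | T2 27-28 | T4 28-34 | T5 34-42 |
Completion: T1=12  T2=28  T3=23  T4=34  T5=42  T6=27
Turnaround(T4) = completion − arrival = 34 − 6 = 28

28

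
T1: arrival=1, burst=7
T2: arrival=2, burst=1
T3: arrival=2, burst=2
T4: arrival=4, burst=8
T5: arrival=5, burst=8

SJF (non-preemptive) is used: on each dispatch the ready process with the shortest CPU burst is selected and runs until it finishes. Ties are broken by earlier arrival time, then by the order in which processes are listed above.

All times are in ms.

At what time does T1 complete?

Schedule: | idle 0-1 | T1 1-8 | T2 8-9 | T3 9-11 | T4 11-19 | T5 19-27 |
Completion: T1=8  T2=9  T3=11  T4=19  T5=27

8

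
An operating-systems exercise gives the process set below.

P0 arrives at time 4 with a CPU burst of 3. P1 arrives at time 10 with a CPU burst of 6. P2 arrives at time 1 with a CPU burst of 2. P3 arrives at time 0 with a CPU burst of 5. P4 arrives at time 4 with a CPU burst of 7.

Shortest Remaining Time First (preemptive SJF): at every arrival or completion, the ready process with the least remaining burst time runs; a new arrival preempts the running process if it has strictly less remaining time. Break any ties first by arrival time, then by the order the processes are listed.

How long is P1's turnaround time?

Gantt: | P3 0-1 | P2 1-3 | P3 3-7 | P0 7-10 | P1 10-16 | P4 16-23 |
Completion: P0=10  P1=16  P2=3  P3=7  P4=23
Turnaround (C−A): P0=6  P1=6  P2=2  P3=7  P4=19
Turnaround(P1) = completion − arrival = 16 − 10 = 6

6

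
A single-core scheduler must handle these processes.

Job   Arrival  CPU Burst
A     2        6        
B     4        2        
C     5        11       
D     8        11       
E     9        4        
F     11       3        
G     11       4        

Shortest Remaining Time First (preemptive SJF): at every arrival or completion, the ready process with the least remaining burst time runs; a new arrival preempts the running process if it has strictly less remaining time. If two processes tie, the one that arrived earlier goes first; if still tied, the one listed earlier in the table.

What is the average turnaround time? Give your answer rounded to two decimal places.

Timeline: | idle 0-2 | A 2-4 | B 4-6 | A 6-10 | E 10-14 | F 14-17 | G 17-21 | C 21-32 | D 32-43 |
Completion: A=10  B=6  C=32  D=43  E=14  F=17  G=21
Turnaround (C−A): A=8  B=2  C=27  D=35  E=5  F=6  G=10
Turnaround times: A=8, B=2, C=27, D=35, E=5, F=6, G=10
Average turnaround = (8+2+27+35+5+6+10) / 7 = 93/7 = 13.29

13.29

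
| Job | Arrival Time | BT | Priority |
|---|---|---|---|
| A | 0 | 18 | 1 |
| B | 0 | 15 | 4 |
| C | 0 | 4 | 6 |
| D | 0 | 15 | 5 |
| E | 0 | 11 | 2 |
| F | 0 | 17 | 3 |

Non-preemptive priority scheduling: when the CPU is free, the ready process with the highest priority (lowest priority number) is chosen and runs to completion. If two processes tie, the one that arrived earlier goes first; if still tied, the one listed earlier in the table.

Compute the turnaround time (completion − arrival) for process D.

76

Gantt: | A 0-18 | E 18-29 | F 29-46 | B 46-61 | D 61-76 | C 76-80 |
Completion: A=18  B=61  C=80  D=76  E=29  F=46
Turnaround(D) = completion − arrival = 76 − 0 = 76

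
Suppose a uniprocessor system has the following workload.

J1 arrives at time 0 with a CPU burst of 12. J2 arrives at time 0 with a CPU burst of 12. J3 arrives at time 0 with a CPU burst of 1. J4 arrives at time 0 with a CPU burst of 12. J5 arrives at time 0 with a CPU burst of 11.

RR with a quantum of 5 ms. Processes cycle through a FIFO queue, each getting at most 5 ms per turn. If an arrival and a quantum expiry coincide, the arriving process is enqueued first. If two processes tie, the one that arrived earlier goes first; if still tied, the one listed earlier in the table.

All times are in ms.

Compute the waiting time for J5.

Gantt: | J1 0-5 | J2 5-10 | J3 10-11 | J4 11-16 | J5 16-21 | J1 21-26 | J2 26-31 | J4 31-36 | J5 36-41 | J1 41-43 | J2 43-45 | J4 45-47 | J5 47-48 |
Completion: J1=43  J2=45  J3=11  J4=47  J5=48
Turnaround (C−A): J1=43  J2=45  J3=11  J4=47  J5=48
Waiting(J5) = turnaround − burst = 48 − 11 = 37

37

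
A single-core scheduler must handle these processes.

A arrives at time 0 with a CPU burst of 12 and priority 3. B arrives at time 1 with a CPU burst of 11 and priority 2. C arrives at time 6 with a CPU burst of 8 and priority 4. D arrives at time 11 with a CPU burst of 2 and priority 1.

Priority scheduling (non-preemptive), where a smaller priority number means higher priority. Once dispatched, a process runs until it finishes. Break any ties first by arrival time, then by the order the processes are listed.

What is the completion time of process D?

Gantt: | A 0-12 | D 12-14 | B 14-25 | C 25-33 |
Completion: A=12  B=25  C=33  D=14

14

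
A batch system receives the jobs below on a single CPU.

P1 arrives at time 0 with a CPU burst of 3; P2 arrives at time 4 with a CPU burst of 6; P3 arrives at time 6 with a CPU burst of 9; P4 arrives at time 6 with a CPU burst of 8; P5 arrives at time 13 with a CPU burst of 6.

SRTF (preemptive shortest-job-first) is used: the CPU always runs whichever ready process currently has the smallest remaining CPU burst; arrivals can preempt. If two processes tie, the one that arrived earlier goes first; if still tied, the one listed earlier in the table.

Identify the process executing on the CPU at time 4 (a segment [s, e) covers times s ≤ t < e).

P2

Timeline: | P1 0-3 | idle 3-4 | P2 4-10 | P4 10-18 | P5 18-24 | P3 24-33 |
Completion: P1=3  P2=10  P3=33  P4=18  P5=24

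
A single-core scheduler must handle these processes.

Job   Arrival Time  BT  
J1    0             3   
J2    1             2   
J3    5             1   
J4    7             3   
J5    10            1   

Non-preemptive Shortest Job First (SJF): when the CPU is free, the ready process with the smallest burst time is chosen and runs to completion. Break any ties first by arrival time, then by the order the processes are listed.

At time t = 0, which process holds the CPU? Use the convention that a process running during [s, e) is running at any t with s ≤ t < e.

Timeline: | J1 0-3 | J2 3-5 | J3 5-6 | idle 6-7 | J4 7-10 | J5 10-11 |
Completion: J1=3  J2=5  J3=6  J4=10  J5=11
Turnaround (C−A): J1=3  J2=4  J3=1  J4=3  J5=1

J1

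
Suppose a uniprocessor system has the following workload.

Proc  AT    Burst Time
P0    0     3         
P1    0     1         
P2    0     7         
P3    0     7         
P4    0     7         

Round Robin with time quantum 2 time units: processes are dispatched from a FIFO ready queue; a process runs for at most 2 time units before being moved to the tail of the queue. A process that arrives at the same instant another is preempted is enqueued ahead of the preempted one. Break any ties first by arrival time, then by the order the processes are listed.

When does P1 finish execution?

Schedule: | P0 0-2 | P1 2-3 | P2 3-5 | P3 5-7 | P4 7-9 | P0 9-10 | P2 10-12 | P3 12-14 | P4 14-16 | P2 16-18 | P3 18-20 | P4 20-22 | P2 22-23 | P3 23-24 | P4 24-25 |
Completion: P0=10  P1=3  P2=23  P3=24  P4=25
Turnaround (C−A): P0=10  P1=3  P2=23  P3=24  P4=25

3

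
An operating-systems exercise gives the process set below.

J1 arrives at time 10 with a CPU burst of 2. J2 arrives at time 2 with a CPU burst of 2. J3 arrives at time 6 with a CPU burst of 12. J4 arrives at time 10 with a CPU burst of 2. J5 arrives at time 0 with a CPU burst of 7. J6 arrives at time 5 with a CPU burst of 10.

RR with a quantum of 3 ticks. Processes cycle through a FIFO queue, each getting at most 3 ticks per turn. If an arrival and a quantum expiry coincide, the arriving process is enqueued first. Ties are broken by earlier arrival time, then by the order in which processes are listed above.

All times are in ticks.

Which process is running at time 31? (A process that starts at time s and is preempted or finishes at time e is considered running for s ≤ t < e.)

J6

Timeline: | J5 0-3 | J2 3-5 | J5 5-8 | J6 8-11 | J3 11-14 | J5 14-15 | J1 15-17 | J4 17-19 | J6 19-22 | J3 22-25 | J6 25-28 | J3 28-31 | J6 31-32 | J3 32-35 |
Completion: J1=17  J2=5  J3=35  J4=19  J5=15  J6=32
Turnaround (C−A): J1=7  J2=3  J3=29  J4=9  J5=15  J6=27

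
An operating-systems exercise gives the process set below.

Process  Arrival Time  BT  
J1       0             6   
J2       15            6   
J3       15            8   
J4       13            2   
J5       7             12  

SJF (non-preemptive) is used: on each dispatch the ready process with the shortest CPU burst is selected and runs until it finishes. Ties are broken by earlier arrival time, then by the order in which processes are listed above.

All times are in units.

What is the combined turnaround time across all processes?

Gantt: | J1 0-6 | idle 6-7 | J5 7-19 | J4 19-21 | J2 21-27 | J3 27-35 |
Completion: J1=6  J2=27  J3=35  J4=21  J5=19
Turnaround (C−A): J1=6  J2=12  J3=20  J4=8  J5=12
Turnaround = completion − arrival: J1=6, J2=12, J3=20, J4=8, J5=12
Total turnaround = 6 + 12 + 20 + 8 + 12 = 58

58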